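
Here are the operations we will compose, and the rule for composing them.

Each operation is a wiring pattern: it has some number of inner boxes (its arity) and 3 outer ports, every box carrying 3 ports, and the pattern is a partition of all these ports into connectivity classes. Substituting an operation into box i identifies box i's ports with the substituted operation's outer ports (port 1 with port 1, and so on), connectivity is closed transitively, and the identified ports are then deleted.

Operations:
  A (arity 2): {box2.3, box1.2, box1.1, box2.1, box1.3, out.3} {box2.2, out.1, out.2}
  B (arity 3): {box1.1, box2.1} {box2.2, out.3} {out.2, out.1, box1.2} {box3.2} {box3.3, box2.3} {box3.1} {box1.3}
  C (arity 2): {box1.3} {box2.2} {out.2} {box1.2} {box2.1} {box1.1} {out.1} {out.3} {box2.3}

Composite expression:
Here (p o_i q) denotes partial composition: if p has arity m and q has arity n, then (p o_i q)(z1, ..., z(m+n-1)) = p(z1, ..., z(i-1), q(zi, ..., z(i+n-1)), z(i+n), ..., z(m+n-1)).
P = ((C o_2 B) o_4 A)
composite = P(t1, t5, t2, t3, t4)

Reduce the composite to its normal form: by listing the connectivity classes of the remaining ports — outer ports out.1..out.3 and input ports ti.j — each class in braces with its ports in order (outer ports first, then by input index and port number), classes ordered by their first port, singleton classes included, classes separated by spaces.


{out.1} {out.2} {out.3} {t1.1} {t1.2} {t1.3} {t2.1, t5.1} {t2.2} {t2.3, t3.1, t3.2, t3.3, t4.1, t4.3} {t4.2} {t5.2} {t5.3}

Substituting into C glues patterns; closure does the rest.
after A, the pattern on (t3, t4) reads {out.1, out.2, t4.2} {out.3, t3.1, t3.2, t3.3, t4.1, t4.3} (out.j = its outer ports)
after B, the pattern on (t5, t2, t3, t4) reads {out.1, out.2, t5.2} {out.3, t2.2} {t2.1, t5.1} {t2.3, t3.1, t3.2, t3.3, t4.1, t4.3} {t4.2} {t5.3} (out.j = its outer ports)
after C, the pattern on (t1, t5, t2, t3, t4) reads {out.1} {out.2} {out.3} {t1.1} {t1.2} {t1.3} {t2.1, t5.1} {t2.2} {t2.3, t3.1, t3.2, t3.3, t4.1, t4.3} {t4.2} {t5.2} {t5.3} (out.j = its outer ports)


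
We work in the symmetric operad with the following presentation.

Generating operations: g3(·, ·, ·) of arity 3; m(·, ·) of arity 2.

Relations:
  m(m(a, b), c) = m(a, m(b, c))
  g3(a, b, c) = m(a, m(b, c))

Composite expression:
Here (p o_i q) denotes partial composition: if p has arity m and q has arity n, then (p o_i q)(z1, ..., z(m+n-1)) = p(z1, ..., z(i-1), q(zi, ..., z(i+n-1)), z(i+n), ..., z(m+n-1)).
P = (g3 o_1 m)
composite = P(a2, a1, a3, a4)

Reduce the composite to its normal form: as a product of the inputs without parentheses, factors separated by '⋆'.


a2 ⋆ a1 ⋆ a3 ⋆ a4

All parenthesizations of g3 agree; list the a-inputs left to right.
m(a2, a1) linearizes to a2 ⋆ a1
g3(m(a2, a1), a3, a4) linearizes to a2 ⋆ a1 ⋆ a3 ⋆ a4


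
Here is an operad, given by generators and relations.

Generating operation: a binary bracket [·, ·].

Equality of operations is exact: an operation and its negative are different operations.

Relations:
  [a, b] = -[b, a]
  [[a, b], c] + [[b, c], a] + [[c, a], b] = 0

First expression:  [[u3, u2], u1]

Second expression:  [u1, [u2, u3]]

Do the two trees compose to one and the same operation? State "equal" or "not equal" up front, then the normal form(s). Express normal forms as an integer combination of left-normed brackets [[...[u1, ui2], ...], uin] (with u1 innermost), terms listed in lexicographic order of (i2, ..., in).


equal; both compose to [[u1, u2], u3] - [[u1, u3], u2]


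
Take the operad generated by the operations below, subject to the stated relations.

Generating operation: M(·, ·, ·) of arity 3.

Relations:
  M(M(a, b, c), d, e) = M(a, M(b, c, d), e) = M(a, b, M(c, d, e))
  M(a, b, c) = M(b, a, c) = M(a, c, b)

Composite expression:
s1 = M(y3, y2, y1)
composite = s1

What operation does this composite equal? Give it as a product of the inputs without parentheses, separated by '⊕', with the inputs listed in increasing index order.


Shape and order are irrelevant to M; the y-input set decides.
M(y3, y2, y1) collapses to y3 ⊕ y2 ⊕ y1
the factors in increasing index order: y1 ⊕ y2 ⊕ y3

y1 ⊕ y2 ⊕ y3


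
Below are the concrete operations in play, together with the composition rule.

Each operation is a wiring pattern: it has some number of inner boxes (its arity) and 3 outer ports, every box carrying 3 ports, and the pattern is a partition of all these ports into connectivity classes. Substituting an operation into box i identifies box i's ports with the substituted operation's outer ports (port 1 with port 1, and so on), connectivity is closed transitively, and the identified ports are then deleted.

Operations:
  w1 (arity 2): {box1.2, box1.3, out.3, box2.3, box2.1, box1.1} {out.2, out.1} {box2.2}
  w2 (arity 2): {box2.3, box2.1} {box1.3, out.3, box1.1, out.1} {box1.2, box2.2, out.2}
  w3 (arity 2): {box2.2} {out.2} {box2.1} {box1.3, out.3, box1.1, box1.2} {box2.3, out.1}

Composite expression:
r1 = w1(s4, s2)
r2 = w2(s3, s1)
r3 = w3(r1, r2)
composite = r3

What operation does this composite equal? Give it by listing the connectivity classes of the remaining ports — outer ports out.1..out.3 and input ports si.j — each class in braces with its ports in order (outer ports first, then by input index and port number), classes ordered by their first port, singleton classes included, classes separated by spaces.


{out.1, s3.1, s3.3} {out.2} {out.3, s2.1, s2.3, s4.1, s4.2, s4.3} {s1.1, s1.3} {s1.2, s3.2} {s2.2}

Two ports join when wires chain via w3-identified ports.
the subtree at w1 composes to {out.1, out.2} {out.3, s2.1, s2.3, s4.1, s4.2, s4.3} {s2.2} on (s4, s2); out.j = own outer ports
the subtree at w2 composes to {out.1, out.3, s3.1, s3.3} {out.2, s1.2, s3.2} {s1.1, s1.3} on (s3, s1); out.j = own outer ports
the subtree at w3 composes to {out.1, s3.1, s3.3} {out.2} {out.3, s2.1, s2.3, s4.1, s4.2, s4.3} {s1.1, s1.3} {s1.2, s3.2} {s2.2} on (s4, s2, s3, s1); out.j = own outer ports


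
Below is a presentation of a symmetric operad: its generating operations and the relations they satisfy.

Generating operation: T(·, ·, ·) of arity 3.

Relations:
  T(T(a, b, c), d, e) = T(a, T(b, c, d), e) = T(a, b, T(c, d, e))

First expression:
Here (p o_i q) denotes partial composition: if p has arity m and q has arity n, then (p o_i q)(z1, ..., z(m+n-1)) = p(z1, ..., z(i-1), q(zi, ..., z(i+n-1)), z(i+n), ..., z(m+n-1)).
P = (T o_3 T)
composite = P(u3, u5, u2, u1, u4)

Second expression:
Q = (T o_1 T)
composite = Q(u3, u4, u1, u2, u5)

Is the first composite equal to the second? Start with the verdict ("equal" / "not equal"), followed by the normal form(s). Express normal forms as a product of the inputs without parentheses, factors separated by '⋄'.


In normal form, the first expression is u3 ⋄ u5 ⋄ u2 ⋄ u1 ⋄ u4
In normal form, the second expression is u3 ⋄ u4 ⋄ u1 ⋄ u2 ⋄ u5
Distinct normal forms: not equal.

not equal — first u3 ⋄ u5 ⋄ u2 ⋄ u1 ⋄ u4, second u3 ⋄ u4 ⋄ u1 ⋄ u2 ⋄ u5


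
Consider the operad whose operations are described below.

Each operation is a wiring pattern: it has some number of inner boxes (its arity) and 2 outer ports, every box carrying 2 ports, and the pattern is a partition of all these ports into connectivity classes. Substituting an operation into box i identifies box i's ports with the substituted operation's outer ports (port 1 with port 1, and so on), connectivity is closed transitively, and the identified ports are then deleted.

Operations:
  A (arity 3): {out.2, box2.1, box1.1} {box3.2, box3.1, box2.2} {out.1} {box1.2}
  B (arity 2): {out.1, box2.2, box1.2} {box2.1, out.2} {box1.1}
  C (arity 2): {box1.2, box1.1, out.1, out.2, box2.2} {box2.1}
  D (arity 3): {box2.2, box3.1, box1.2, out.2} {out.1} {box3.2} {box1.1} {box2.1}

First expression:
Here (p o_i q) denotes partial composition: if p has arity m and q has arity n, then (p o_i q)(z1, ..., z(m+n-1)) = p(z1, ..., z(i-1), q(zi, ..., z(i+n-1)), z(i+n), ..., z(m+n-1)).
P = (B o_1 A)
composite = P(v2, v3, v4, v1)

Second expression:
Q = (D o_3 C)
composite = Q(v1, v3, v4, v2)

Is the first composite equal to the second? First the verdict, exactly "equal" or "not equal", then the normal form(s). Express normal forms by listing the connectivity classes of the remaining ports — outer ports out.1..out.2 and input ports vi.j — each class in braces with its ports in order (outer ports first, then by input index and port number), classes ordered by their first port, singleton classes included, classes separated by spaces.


not equal — first {out.1, v1.2, v2.1, v3.1} {out.2, v1.1} {v2.2} {v3.2, v4.1, v4.2}, second {out.1} {out.2, v1.2, v2.2, v3.2, v4.1, v4.2} {v1.1} {v2.1} {v3.1}

Reducing the first expression gives {out.1, v1.2, v2.1, v3.1} {out.2, v1.1} {v2.2} {v3.2, v4.1, v4.2}
Reducing the second expression gives {out.1} {out.2, v1.2, v2.2, v3.2, v4.1, v4.2} {v1.1} {v2.1} {v3.1}
No match — not equal.


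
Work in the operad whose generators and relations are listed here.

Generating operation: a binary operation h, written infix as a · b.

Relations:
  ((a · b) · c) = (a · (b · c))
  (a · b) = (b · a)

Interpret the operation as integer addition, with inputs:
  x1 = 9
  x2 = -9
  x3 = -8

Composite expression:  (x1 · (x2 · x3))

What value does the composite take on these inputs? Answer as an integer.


-8

(x2 · x3) = -17
(x1 · (x2 · x3)) = -8


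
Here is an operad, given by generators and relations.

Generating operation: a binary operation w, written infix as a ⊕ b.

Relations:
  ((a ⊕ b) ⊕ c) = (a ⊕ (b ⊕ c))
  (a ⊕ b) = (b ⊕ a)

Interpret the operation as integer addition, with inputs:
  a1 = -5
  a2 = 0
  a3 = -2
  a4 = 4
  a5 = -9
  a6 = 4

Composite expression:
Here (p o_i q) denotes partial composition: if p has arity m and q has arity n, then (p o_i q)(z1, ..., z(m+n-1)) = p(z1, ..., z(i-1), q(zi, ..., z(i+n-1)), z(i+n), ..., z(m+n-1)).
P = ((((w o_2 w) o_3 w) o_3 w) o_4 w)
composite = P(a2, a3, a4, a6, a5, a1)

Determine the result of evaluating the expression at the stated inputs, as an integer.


-8

(a6 ⊕ a5) = -5
(a4 ⊕ (a6 ⊕ a5)) = -1
((a4 ⊕ (a6 ⊕ a5)) ⊕ a1) = -6
(a3 ⊕ ((a4 ⊕ (a6 ⊕ a5)) ⊕ a1)) = -8
(a2 ⊕ (a3 ⊕ ((a4 ⊕ (a6 ⊕ a5)) ⊕ a1))) = -8


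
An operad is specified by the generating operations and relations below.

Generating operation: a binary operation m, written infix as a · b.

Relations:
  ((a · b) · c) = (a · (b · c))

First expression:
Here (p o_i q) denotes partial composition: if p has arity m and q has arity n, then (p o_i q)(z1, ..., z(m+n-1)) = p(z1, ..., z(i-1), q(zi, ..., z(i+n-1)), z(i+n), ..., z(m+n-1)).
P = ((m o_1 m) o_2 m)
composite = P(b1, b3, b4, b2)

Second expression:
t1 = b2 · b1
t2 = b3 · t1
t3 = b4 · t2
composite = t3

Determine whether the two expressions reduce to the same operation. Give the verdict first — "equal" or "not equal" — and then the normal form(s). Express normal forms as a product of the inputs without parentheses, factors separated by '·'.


In normal form, the first expression is b1 · b3 · b4 · b2
In normal form, the second expression is b4 · b3 · b2 · b1
The forms do not match — not equal.

not equal: they reduce to b1 · b3 · b4 · b2 and b4 · b3 · b2 · b1


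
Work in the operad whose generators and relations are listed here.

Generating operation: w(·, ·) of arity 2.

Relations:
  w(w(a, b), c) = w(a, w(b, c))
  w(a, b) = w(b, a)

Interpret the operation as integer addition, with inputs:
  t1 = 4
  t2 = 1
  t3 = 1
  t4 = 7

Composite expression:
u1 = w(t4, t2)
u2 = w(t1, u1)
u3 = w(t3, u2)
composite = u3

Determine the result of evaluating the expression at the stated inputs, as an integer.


13

w(t4, t2) = 8
w(t1, w(t4, t2)) = 12
w(t3, w(t1, w(t4, t2))) = 13


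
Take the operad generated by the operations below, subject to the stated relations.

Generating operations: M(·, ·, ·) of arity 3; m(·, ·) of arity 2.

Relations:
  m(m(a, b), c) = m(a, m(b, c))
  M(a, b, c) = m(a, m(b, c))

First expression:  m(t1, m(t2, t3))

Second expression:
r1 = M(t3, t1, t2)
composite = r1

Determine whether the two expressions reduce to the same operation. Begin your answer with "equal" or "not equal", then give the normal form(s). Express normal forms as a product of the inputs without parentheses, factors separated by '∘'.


not equal: they reduce to t1 ∘ t2 ∘ t3 and t3 ∘ t1 ∘ t2

The first expression reduces to t1 ∘ t2 ∘ t3
The second expression reduces to t3 ∘ t1 ∘ t2
No match — not equal.


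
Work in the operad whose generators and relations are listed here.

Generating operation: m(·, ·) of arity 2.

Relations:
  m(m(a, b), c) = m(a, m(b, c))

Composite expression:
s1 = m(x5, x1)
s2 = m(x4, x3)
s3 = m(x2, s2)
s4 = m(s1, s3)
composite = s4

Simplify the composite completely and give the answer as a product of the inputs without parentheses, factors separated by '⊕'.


All parenthesizations of m agree; list the x-inputs left to right.
m(x5, x1) flattens to x5 ⊕ x1
m(x4, x3) flattens to x4 ⊕ x3
m(x2, m(x4, x3)) flattens to x2 ⊕ x4 ⊕ x3
m(m(x5, x1), m(x2, m(x4, x3))) flattens to x5 ⊕ x1 ⊕ x2 ⊕ x4 ⊕ x3

x5 ⊕ x1 ⊕ x2 ⊕ x4 ⊕ x3


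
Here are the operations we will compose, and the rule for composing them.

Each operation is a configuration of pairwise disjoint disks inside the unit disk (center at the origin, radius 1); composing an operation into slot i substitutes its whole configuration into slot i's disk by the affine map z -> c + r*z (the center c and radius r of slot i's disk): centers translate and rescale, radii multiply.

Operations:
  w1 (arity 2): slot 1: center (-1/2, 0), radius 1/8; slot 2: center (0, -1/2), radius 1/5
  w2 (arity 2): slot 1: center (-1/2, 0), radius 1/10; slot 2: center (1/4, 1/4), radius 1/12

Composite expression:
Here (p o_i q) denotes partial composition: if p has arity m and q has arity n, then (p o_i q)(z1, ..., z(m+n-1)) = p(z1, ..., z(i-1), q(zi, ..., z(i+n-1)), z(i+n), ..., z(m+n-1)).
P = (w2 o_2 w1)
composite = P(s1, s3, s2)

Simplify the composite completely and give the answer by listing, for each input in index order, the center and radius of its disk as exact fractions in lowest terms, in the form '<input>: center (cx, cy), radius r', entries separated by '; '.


s1: center (-1/2, 0), radius 1/10; s2: center (1/4, 5/24), radius 1/60; s3: center (5/24, 1/4), radius 1/96

Affine substitution under w2: radii multiply and s-centers shift.
for s1, the 1-step affine chain lands on center (-1/2, 0), radius 1/10
for s3, the 2-step affine chain lands on center (5/24, 1/4), radius 1/96
for s2, the 2-step affine chain lands on center (1/4, 5/24), radius 1/60


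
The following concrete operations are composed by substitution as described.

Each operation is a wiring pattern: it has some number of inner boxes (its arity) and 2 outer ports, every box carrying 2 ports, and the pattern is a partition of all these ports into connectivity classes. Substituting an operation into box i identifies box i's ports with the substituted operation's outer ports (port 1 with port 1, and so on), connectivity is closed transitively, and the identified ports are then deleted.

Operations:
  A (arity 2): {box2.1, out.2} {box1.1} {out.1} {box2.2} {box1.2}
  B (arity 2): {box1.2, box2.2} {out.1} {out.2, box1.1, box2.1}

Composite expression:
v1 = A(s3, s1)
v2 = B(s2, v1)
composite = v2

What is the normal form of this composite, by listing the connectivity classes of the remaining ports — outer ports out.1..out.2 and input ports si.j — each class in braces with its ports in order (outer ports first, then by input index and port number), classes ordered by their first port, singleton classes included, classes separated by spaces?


Connectivity passes through glued B-boundaries; trace each wire chain.
through A, on inputs (s3, s1): {out.1} {out.2, s1.1} {s1.2} {s3.1} {s3.2} (out.j = stage outer ports)
through B, on inputs (s2, s3, s1): {out.1} {out.2, s2.1} {s1.1, s2.2} {s1.2} {s3.1} {s3.2} (out.j = stage outer ports)

{out.1} {out.2, s2.1} {s1.1, s2.2} {s1.2} {s3.1} {s3.2}


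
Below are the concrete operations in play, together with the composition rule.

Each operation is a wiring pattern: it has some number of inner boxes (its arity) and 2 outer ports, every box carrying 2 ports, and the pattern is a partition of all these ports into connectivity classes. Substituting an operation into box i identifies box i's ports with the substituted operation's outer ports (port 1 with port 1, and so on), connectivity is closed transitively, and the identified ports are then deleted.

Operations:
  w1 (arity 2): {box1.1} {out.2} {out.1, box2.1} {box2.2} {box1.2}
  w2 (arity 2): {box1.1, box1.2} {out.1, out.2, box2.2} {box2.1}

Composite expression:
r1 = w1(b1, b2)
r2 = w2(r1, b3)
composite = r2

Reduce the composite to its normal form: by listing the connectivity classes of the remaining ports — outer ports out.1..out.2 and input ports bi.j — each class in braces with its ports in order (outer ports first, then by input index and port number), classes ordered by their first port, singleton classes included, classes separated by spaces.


{out.1, out.2, b3.2} {b1.1} {b1.2} {b2.1} {b2.2} {b3.1}

Connectivity passes through glued w2-boundaries; trace each wire chain.
w1 over (b1, b2) gives {out.1, b2.1} {out.2} {b1.1} {b1.2} {b2.2}, out.j being that stage's outer ports
w2 over (b1, b2, b3) gives {out.1, out.2, b3.2} {b1.1} {b1.2} {b2.1} {b2.2} {b3.1}, out.j being that stage's outer ports


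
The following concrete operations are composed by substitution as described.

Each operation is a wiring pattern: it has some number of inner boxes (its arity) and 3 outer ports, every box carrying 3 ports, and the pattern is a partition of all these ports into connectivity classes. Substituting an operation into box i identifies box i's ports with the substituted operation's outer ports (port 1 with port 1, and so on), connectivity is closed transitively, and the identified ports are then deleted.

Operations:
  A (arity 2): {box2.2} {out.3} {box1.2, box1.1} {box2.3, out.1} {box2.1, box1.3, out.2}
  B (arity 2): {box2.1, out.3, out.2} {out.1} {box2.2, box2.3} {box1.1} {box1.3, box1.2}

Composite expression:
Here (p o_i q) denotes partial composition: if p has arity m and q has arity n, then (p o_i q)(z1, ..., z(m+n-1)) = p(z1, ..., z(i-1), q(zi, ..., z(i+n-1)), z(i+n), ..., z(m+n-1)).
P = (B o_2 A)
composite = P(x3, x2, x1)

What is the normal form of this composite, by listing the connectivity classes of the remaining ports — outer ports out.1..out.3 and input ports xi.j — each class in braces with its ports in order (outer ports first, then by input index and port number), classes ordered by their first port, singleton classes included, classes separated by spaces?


{out.1} {out.2, out.3, x1.3} {x1.1, x2.3} {x1.2} {x2.1, x2.2} {x3.1} {x3.2, x3.3}

After gluing at B, chains via deleted ports link the x-ports.
the subtree at A composes to {out.1, x1.3} {out.2, x1.1, x2.3} {out.3} {x1.2} {x2.1, x2.2} on (x2, x1); out.j = own outer ports
the subtree at B composes to {out.1} {out.2, out.3, x1.3} {x1.1, x2.3} {x1.2} {x2.1, x2.2} {x3.1} {x3.2, x3.3} on (x3, x2, x1); out.j = own outer ports


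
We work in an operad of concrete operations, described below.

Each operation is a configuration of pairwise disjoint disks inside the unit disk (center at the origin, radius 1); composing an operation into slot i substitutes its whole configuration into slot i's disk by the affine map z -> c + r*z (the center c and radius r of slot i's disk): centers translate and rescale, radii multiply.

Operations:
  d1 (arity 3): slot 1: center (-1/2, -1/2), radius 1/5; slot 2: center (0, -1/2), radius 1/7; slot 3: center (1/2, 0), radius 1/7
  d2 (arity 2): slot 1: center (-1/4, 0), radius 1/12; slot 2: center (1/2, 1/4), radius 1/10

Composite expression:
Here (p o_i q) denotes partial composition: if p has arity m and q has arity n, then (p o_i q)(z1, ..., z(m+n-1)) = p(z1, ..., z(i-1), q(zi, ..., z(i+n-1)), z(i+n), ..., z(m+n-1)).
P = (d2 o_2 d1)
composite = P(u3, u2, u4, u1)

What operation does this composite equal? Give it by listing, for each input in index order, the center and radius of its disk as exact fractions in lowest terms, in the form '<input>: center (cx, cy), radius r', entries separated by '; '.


Below d2, radii multiply path by path; the u-disk centers shift.
u3 passes through 1 substitution, ending at center (-1/4, 0), radius 1/12
u2 passes through 2 substitutions, ending at center (9/20, 1/5), radius 1/50
u4 passes through 2 substitutions, ending at center (1/2, 1/5), radius 1/70
u1 passes through 2 substitutions, ending at center (11/20, 1/4), radius 1/70

u1: center (11/20, 1/4), radius 1/70; u2: center (9/20, 1/5), radius 1/50; u3: center (-1/4, 0), radius 1/12; u4: center (1/2, 1/5), radius 1/70


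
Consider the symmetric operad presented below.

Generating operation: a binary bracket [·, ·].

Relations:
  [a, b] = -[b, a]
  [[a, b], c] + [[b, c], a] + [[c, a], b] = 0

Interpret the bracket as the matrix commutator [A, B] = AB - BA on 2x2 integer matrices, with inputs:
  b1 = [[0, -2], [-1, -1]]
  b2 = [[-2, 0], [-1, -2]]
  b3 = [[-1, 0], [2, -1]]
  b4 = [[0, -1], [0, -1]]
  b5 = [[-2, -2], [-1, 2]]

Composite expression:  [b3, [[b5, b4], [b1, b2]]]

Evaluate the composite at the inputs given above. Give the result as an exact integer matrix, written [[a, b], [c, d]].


[[48, 0], [24, -48]]

[b5, b4] = [[-1, 6], [-1, 1]]
[b1, b2] = [[2, 0], [1, -2]]
[[b5, b4], [b1, b2]] = [[6, -24], [-2, -6]]
[b3, [[b5, b4], [b1, b2]]] = [[48, 0], [24, -48]]


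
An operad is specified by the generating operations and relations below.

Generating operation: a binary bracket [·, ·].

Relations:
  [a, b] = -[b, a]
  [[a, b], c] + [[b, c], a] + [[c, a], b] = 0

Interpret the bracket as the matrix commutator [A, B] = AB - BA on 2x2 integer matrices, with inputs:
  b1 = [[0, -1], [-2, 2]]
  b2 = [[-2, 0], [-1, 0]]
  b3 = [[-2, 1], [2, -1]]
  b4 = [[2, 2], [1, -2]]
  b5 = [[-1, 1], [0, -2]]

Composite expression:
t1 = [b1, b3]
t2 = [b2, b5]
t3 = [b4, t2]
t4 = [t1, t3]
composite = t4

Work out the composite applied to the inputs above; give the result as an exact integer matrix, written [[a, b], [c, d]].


[[54, 0], [0, -54]]

[b1, b3] = [[0, -3], [6, 0]]
[b2, b5] = [[1, -2], [-1, -1]]
[b4, [b2, b5]] = [[0, -12], [6, 0]]
[[b1, b3], [b4, [b2, b5]]] = [[54, 0], [0, -54]]


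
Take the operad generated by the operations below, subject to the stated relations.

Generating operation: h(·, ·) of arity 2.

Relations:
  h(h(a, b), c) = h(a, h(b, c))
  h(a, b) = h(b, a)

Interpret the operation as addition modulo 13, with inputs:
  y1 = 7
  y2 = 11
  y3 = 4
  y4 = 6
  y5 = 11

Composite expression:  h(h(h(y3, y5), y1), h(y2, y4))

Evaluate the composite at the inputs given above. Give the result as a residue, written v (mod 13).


0 (mod 13)

h(y3, y5) = 2
h(h(y3, y5), y1) = 9
h(y2, y4) = 4
h(h(h(y3, y5), y1), h(y2, y4)) = 0


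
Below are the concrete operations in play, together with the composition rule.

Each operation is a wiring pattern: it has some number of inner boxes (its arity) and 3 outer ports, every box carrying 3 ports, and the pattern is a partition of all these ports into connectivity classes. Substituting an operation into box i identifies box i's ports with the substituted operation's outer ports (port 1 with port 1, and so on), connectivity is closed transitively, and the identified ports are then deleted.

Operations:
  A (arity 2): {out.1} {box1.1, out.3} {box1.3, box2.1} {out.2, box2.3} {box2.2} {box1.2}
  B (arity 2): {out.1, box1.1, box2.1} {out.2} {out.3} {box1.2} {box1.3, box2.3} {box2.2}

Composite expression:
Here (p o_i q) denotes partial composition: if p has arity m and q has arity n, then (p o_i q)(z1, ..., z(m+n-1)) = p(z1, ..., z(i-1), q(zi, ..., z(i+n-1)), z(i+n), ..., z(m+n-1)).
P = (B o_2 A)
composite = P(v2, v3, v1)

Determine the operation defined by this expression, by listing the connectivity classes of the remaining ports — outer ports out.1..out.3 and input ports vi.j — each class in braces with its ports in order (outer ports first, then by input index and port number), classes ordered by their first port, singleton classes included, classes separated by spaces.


Connectivity passes through glued B-boundaries; trace each wire chain.
composing A on (v3, v1), with out.j its own outer ports: {out.1} {out.2, v1.3} {out.3, v3.1} {v1.1, v3.3} {v1.2} {v3.2}
composing B on (v2, v3, v1), with out.j its own outer ports: {out.1, v2.1} {out.2} {out.3} {v1.1, v3.3} {v1.2} {v1.3} {v2.2} {v2.3, v3.1} {v3.2}

{out.1, v2.1} {out.2} {out.3} {v1.1, v3.3} {v1.2} {v1.3} {v2.2} {v2.3, v3.1} {v3.2}


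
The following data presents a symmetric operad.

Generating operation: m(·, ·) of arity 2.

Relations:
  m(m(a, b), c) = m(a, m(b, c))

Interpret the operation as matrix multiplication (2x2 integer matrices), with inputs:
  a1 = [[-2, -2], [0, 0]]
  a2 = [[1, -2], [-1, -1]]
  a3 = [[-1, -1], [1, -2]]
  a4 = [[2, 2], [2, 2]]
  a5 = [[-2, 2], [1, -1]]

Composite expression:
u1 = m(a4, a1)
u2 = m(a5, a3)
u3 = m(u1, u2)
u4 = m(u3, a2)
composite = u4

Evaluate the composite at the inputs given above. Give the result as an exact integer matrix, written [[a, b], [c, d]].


[[-12, 12], [-12, 12]]

m(a4, a1) = [[-4, -4], [-4, -4]]
m(a5, a3) = [[4, -2], [-2, 1]]
m(m(a4, a1), m(a5, a3)) = [[-8, 4], [-8, 4]]
m(m(m(a4, a1), m(a5, a3)), a2) = [[-12, 12], [-12, 12]]


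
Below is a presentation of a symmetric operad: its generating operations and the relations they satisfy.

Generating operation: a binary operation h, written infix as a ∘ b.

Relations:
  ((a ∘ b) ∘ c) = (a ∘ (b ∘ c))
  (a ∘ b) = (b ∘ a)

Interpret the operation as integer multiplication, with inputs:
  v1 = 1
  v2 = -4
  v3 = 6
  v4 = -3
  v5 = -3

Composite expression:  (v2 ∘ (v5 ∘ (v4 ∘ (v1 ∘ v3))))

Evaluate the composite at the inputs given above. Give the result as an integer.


-216


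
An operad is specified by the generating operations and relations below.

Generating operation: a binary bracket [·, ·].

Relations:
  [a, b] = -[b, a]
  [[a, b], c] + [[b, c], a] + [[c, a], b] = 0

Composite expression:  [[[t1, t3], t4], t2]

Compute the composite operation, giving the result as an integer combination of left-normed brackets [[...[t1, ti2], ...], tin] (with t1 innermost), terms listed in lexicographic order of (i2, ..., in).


[[[t1, t3], t4], t2]

Antisymmetry and Jacobi reduce to t1-anchored left-normed brackets.
Composite bracket: [[[t1, t3], t4], t2]
Full expansion: 8 signed words from ab - ba (2^3 = 8).
Coefficients come from the t1-initial words:
  word t1t3t4t2 has sign +1, contributing +[[[t1, t3], t4], t2]


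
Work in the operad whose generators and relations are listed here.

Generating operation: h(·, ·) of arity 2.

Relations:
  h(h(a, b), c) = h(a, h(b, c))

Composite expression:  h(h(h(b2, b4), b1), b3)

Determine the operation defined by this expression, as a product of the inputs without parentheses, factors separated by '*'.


b2 * b4 * b1 * b3

Every regrouping of h is equal, so read the b-inputs in written order.
h(b2, b4) spells out as b2 * b4
h(h(b2, b4), b1) spells out as b2 * b4 * b1
h(h(h(b2, b4), b1), b3) spells out as b2 * b4 * b1 * b3


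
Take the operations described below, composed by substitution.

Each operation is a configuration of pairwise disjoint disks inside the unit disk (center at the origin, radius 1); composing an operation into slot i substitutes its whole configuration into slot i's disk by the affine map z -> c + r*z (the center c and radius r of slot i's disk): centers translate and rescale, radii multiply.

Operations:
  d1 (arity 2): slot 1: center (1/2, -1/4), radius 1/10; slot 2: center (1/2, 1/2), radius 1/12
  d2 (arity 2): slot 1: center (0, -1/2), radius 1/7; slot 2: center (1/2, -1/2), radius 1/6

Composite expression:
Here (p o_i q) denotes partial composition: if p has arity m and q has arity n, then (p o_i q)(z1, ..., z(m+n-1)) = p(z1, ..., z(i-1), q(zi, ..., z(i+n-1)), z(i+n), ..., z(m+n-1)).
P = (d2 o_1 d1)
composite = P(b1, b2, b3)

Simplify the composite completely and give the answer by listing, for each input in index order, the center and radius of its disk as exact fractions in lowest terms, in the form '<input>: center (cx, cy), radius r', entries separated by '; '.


b1: center (1/14, -15/28), radius 1/70; b2: center (1/14, -3/7), radius 1/84; b3: center (1/2, -1/2), radius 1/6

Affine substitution under d2: radii multiply and b-centers shift.
input b1: composing its 2 substitution steps yields center (1/14, -15/28), radius 1/70
input b2: composing its 2 substitution steps yields center (1/14, -3/7), radius 1/84
input b3: composing its 1 substitution step yields center (1/2, -1/2), radius 1/6


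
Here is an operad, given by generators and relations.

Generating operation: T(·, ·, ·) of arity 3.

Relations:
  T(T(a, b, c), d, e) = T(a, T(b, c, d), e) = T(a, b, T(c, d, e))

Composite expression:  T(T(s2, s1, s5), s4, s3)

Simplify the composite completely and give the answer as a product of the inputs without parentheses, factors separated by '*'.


s2 * s1 * s5 * s4 * s3


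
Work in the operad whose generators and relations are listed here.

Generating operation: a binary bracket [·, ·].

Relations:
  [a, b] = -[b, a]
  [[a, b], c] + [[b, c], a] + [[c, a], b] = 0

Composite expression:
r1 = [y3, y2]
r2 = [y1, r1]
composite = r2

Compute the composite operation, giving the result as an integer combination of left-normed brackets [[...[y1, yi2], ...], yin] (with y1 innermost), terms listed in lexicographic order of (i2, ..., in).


In the tensor algebra, words opening y1 carry the y1-anchored form.
Composite bracket: [y1, [y3, y2]]
Expanding via [a, b] = ab - ba: 4 signed words (2^2 = 4).
Collect the words opening with y1:
  sign of y1y2y3 is -1, so it contributes -[[y1, y2], y3]
  sign of y1y3y2 is +1, so it contributes +[[y1, y3], y2]

-[[y1, y2], y3] + [[y1, y3], y2]


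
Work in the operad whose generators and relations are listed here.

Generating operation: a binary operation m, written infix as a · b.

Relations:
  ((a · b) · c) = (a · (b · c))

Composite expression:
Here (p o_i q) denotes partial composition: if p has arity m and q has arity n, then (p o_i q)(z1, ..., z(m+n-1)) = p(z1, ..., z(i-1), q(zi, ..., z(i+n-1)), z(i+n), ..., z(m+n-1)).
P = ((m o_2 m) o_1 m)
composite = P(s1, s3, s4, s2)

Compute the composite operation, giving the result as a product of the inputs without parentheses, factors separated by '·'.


s1 · s3 · s4 · s2

Under associativity of m, the answer is the s's in reading order.
(s1 · s3) spells out as s1 · s3
(s4 · s2) spells out as s4 · s2
((s1 · s3) · (s4 · s2)) spells out as s1 · s3 · s4 · s2


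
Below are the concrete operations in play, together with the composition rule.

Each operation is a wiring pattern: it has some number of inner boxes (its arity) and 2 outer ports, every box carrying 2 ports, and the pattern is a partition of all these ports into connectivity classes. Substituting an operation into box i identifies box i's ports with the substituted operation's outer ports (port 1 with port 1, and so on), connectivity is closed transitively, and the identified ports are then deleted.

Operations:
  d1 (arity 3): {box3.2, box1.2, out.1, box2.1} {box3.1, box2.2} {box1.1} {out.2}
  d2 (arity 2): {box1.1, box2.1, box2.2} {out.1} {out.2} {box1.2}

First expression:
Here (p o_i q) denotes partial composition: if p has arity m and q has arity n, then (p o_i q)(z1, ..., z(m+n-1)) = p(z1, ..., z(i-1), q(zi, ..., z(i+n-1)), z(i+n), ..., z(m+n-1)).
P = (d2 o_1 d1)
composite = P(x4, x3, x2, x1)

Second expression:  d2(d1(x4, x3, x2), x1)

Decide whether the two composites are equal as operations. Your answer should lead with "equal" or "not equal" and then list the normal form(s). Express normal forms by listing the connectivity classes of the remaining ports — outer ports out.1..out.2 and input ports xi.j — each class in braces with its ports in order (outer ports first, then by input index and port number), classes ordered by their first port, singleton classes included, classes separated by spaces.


equal; both compose to {out.1} {out.2} {x1.1, x1.2, x2.2, x3.1, x4.2} {x2.1, x3.2} {x4.1}

Normal form of the first expression: {out.1} {out.2} {x1.1, x1.2, x2.2, x3.1, x4.2} {x2.1, x3.2} {x4.1}
Normal form of the second expression: {out.1} {out.2} {x1.1, x1.2, x2.2, x3.1, x4.2} {x2.1, x3.2} {x4.1}
Same normal form: equal.


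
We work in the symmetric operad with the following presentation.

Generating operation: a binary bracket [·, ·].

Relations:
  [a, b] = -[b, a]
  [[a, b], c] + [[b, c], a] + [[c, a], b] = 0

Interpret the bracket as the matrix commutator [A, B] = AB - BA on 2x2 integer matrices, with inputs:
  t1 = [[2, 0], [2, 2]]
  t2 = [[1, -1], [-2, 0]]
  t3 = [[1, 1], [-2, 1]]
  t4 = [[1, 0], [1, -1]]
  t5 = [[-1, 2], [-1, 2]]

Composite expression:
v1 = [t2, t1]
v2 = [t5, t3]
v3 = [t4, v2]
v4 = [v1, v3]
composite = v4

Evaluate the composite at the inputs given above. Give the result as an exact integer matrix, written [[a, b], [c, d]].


[[-12, 24], [12, 12]]


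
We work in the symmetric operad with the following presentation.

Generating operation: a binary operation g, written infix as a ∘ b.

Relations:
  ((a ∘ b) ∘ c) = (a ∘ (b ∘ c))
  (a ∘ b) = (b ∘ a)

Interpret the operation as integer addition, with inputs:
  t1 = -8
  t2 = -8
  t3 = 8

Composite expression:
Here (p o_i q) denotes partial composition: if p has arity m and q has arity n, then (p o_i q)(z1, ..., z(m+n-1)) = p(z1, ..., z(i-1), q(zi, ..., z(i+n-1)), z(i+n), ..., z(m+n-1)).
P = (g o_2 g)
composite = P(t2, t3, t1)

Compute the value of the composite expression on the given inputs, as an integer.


-8

(t3 ∘ t1) = 0
(t2 ∘ (t3 ∘ t1)) = -8


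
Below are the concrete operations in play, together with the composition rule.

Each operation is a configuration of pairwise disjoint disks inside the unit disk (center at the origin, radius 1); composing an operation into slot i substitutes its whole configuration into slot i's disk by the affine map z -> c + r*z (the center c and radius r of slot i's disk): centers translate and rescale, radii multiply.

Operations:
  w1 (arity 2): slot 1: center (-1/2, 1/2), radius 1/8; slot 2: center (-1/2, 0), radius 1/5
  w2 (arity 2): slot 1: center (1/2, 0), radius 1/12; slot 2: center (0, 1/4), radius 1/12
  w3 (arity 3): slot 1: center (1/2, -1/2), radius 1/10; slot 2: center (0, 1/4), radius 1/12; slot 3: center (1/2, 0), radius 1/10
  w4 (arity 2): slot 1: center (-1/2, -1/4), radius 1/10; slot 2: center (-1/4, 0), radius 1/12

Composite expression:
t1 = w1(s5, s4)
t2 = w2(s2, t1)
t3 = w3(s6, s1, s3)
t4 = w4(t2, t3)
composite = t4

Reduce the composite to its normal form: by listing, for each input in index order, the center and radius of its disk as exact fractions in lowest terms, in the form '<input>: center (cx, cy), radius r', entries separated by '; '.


s1: center (-1/4, 1/48), radius 1/144; s2: center (-9/20, -1/4), radius 1/120; s3: center (-5/24, 0), radius 1/120; s4: center (-121/240, -9/40), radius 1/600; s5: center (-121/240, -53/240), radius 1/960; s6: center (-5/24, -1/24), radius 1/120

Affine substitution under w4: radii multiply and s-centers shift.
for s2, the 2-step affine chain lands on center (-9/20, -1/4), radius 1/120
for s5, the 3-step affine chain lands on center (-121/240, -53/240), radius 1/960
for s4, the 3-step affine chain lands on center (-121/240, -9/40), radius 1/600
for s6, the 2-step affine chain lands on center (-5/24, -1/24), radius 1/120
for s1, the 2-step affine chain lands on center (-1/4, 1/48), radius 1/144
for s3, the 2-step affine chain lands on center (-5/24, 0), radius 1/120


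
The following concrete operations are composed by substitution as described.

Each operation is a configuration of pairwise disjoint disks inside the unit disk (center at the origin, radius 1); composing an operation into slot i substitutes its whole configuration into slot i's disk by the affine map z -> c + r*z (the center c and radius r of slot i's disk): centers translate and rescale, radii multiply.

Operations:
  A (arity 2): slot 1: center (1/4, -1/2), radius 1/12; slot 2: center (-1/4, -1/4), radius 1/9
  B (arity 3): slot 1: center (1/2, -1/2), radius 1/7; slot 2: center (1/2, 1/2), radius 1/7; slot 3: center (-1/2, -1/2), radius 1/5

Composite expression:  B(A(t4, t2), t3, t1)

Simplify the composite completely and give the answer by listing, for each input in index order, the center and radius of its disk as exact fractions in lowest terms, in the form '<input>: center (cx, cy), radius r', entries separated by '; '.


t1: center (-1/2, -1/2), radius 1/5; t2: center (13/28, -15/28), radius 1/63; t3: center (1/2, 1/2), radius 1/7; t4: center (15/28, -4/7), radius 1/84

Affine substitution under B: radii multiply and t-centers shift.
input t4: composing its 2 substitution steps yields center (15/28, -4/7), radius 1/84
input t2: composing its 2 substitution steps yields center (13/28, -15/28), radius 1/63
input t3: composing its 1 substitution step yields center (1/2, 1/2), radius 1/7
input t1: composing its 1 substitution step yields center (-1/2, -1/2), radius 1/5


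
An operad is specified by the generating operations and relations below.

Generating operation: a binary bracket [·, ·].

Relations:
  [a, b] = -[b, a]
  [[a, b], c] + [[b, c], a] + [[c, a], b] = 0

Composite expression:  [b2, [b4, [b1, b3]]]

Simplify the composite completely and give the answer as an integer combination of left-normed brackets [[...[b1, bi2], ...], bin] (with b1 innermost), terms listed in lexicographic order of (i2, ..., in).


[[[b1, b3], b4], b2]

Antisymmetry and Jacobi reduce to b1-anchored left-normed brackets.
Composite bracket: [b2, [b4, [b1, b3]]]
Applying ab - ba throughout gives 8 signed words (2^3 = 8).
Only words starting with b1 matter:
  b1b3b4b2 appears with sign +1, giving the term +[[[b1, b3], b4], b2]


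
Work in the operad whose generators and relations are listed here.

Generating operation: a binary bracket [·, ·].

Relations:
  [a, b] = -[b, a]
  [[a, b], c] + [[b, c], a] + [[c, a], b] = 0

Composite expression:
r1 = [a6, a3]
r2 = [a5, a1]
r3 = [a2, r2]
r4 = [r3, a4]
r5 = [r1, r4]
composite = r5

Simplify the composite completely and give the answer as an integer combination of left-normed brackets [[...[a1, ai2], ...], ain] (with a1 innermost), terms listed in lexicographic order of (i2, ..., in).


[[[[[a1, a5], a2], a4], a3], a6] - [[[[[a1, a5], a2], a4], a6], a3]

In the tensor algebra, words opening a1 carry the a1-anchored form.
Composite bracket: [[a6, a3], [[a2, [a5, a1]], a4]]
Applying ab - ba throughout gives 32 signed words (2^5 = 32).
Keep just the words that open with a1:
  from a1a5a2a4a3a6, sign +1: term +[[[[[a1, a5], a2], a4], a3], a6]
  from a1a5a2a4a6a3, sign -1: term -[[[[[a1, a5], a2], a4], a6], a3]


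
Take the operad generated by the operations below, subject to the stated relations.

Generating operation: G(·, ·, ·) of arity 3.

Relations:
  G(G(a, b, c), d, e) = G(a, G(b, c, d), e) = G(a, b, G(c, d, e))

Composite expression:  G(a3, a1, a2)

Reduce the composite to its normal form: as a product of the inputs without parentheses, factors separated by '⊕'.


Every regrouping of G is equal, so read the a-inputs in written order.
G(a3, a1, a2) spells out as a3 ⊕ a1 ⊕ a2

a3 ⊕ a1 ⊕ a2


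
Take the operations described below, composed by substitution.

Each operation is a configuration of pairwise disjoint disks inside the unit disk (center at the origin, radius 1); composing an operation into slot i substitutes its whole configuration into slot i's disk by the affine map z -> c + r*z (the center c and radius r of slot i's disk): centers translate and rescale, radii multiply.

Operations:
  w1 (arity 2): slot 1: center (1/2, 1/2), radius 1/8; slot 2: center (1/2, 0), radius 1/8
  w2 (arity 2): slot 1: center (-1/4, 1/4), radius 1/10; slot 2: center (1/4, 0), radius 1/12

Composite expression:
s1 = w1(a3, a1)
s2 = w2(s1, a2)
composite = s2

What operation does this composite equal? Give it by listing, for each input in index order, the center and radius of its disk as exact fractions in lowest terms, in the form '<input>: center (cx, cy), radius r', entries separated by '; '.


Only the slot chain above each a matters under w2; compose those maps.
input a3: composing its 2 substitution steps yields center (-1/5, 3/10), radius 1/80
input a1: composing its 2 substitution steps yields center (-1/5, 1/4), radius 1/80
input a2: composing its 1 substitution step yields center (1/4, 0), radius 1/12

a1: center (-1/5, 1/4), radius 1/80; a2: center (1/4, 0), radius 1/12; a3: center (-1/5, 3/10), radius 1/80
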